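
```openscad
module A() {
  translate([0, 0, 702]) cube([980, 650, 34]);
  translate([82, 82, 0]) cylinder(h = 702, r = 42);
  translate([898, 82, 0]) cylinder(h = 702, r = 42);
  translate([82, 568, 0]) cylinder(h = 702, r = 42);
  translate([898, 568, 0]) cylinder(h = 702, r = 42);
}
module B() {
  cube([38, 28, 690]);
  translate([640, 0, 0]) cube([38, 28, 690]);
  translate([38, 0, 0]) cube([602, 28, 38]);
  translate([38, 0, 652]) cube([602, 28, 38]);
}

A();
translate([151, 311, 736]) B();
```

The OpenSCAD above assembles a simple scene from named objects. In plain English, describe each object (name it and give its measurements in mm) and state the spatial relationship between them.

A is a rectangular dining table. The top is 980×650×34 mm with its upper surface at z = 736 mm. It stands on four round legs of 84 mm diameter, each leg's bounding box inset 40 mm from the nearest pair of top edges, running from the floor to the underside of the top.

B is a rectangular picture frame lying in the x–z plane (depth along y). The opening is 602 mm wide (x) by 614 mm tall (z), surrounded by a border 38 mm wide on all four sides. The frame is 28 mm deep and is made of two full-height vertical stiles with two horizontal rails fitted between them.

The picture frame is on top of the table, centred.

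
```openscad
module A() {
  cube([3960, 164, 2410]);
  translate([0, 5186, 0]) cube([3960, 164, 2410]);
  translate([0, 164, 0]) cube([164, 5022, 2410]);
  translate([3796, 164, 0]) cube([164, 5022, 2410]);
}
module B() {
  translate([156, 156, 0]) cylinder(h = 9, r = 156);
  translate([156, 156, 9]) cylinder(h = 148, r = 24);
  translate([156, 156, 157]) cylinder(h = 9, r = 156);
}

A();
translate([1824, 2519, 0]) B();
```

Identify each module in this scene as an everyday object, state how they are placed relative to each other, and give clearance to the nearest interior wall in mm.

A is a house frame. B is a spool. The spool sits inside the house frame, centred. The clearance to the nearest interior wall is 1660 mm.

Clearances: x = 1660, y = 2355; minimum 1660 mm.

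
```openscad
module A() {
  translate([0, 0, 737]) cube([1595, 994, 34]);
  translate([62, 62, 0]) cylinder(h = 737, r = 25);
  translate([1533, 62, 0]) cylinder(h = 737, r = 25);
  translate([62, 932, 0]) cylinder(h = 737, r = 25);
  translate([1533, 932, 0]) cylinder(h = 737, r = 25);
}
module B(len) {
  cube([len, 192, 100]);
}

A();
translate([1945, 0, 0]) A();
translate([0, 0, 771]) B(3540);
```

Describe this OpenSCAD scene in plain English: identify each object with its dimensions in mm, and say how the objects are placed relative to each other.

A is a table with a 1595×994 mm rectangular top, 34 mm thick, top surface at z = 771 mm, supported by four round legs of 50 mm diameter, each leg's bounding box inset 37 mm from the nearest pair of top edges, running from the floor.

B is a rectangular beam 3540 mm long (x), 192 mm deep (y), 100 mm thick (z).

The beam spans the tops of two tables placed 350 mm apart, resting at z = 771 mm.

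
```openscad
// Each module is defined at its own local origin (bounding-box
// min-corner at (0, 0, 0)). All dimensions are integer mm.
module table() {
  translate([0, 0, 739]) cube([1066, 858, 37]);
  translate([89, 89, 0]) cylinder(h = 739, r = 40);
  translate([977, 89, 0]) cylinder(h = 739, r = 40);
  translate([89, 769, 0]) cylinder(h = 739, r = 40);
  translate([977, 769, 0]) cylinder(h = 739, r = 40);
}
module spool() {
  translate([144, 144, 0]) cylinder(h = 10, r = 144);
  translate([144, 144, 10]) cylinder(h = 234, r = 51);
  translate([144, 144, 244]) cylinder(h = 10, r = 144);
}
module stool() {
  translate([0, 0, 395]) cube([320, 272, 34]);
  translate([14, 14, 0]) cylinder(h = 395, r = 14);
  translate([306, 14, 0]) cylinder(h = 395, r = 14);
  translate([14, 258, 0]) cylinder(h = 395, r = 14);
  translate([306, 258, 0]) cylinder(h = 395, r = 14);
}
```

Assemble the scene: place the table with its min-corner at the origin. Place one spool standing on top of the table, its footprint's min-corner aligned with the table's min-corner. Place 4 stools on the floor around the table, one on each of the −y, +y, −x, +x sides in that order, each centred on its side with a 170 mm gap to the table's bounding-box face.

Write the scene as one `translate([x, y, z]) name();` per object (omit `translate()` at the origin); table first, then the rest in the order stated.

table();
translate([0, 0, 776]) spool();
translate([373, -442, 0]) stool();
translate([373, 1028, 0]) stool();
translate([-490, 293, 0]) stool();
translate([1236, 293, 0]) stool();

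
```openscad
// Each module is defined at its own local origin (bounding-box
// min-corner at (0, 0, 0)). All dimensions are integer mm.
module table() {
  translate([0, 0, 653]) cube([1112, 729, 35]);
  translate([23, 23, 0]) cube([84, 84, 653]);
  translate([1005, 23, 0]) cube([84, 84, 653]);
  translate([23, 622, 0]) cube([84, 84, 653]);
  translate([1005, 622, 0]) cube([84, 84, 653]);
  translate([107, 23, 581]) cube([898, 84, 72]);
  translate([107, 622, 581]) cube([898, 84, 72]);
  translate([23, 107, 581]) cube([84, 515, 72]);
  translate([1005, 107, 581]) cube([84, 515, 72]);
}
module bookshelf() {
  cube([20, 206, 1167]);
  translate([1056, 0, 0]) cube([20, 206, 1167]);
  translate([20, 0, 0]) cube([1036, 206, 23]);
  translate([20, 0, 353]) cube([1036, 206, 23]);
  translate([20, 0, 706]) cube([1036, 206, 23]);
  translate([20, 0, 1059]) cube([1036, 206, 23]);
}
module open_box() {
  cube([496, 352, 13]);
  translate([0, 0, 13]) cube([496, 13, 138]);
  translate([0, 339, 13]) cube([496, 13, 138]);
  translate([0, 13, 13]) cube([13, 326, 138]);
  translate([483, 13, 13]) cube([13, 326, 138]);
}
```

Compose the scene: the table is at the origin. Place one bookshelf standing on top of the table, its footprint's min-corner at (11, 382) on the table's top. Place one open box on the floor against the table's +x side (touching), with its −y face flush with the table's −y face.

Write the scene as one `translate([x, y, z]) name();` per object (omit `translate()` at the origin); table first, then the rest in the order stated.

table();
translate([11, 382, 688]) bookshelf();
translate([1112, 0, 0]) open_box();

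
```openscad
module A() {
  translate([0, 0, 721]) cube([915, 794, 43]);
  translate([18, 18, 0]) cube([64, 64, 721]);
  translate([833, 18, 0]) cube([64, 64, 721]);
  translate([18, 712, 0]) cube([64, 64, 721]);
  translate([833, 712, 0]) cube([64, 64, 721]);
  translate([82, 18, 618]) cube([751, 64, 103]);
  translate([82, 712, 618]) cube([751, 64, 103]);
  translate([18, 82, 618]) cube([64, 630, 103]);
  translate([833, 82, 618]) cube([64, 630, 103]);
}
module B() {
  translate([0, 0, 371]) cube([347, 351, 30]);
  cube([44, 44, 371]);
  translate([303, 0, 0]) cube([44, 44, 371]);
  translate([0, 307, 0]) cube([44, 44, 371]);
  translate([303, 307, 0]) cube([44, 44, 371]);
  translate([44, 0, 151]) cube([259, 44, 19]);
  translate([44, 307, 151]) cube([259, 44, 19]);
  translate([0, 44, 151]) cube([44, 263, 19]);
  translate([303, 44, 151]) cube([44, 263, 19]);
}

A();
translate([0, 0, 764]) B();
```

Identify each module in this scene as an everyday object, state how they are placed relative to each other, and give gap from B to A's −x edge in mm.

The stool's min-x is at 0; the table's min-x is 0; gap = 0 mm.

A is a table. B is a stool. The stool is on top of the table. The gap from the stool to the table's −x edge is 0 mm.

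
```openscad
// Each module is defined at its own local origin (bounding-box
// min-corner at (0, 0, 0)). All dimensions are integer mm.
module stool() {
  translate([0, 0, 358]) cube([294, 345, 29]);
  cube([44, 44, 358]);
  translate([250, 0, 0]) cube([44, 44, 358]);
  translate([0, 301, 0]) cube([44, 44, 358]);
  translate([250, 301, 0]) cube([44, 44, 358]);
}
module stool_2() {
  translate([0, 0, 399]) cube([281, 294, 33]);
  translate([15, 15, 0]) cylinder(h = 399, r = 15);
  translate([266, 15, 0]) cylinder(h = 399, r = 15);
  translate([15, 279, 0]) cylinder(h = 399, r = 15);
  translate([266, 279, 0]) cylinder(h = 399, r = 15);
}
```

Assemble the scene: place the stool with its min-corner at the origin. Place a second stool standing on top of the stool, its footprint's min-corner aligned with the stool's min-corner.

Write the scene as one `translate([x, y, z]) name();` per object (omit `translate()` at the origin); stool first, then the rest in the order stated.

stool();
translate([0, 0, 387]) stool_2();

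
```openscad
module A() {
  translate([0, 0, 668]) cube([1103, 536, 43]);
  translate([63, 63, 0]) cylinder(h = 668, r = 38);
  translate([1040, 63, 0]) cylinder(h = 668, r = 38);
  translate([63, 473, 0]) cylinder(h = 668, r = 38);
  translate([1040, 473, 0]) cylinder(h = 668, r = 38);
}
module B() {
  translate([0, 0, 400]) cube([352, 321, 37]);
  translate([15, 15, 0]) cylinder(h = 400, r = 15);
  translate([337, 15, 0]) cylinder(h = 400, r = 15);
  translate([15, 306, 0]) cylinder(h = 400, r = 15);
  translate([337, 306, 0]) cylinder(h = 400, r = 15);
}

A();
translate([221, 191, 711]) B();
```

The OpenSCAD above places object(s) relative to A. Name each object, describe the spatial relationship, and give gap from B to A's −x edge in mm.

The stool's min-x is at 221; the table's min-x is 0; gap = 221 mm.

A is a table. B is a stool. The stool is on top of the table. The gap from the stool to the table's −x edge is 221 mm.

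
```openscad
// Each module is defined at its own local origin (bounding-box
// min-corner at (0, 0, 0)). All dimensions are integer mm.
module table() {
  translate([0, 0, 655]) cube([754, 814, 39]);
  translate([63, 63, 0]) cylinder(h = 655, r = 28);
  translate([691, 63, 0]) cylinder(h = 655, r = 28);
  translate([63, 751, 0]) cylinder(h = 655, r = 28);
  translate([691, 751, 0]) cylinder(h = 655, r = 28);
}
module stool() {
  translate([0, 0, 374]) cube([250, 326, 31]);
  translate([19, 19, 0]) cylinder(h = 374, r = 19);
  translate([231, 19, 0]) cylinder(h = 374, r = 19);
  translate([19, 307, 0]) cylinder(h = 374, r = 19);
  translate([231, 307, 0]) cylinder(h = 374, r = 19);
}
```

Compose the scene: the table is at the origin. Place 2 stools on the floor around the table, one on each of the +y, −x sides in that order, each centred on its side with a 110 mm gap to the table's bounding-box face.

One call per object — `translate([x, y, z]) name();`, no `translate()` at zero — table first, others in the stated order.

table();
translate([252, 924, 0]) stool();
translate([-360, 244, 0]) stool();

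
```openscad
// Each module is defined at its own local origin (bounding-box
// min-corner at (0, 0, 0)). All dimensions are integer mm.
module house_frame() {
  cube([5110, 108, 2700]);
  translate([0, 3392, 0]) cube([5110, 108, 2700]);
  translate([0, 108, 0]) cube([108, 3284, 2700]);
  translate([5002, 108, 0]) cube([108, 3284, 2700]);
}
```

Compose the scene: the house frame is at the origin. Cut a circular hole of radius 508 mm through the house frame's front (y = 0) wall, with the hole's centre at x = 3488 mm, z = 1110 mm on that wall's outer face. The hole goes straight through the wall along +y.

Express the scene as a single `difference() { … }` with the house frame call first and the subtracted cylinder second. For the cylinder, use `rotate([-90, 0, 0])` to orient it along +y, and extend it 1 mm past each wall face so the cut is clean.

difference() {
  house_frame();
  translate([3488, -1, 1110]) rotate([-90, 0, 0]) cylinder(h = 110, r = 508);
}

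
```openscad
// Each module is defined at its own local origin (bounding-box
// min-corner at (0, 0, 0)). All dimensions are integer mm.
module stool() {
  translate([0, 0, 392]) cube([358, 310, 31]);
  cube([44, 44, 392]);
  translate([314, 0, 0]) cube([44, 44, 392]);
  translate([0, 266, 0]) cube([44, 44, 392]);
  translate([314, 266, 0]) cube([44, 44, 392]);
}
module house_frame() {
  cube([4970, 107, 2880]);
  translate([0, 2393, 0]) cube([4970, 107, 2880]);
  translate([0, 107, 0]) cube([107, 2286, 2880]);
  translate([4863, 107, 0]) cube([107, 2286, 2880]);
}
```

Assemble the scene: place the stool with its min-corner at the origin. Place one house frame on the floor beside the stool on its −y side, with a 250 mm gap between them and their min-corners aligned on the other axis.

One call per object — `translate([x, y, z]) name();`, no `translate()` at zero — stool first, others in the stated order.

stool();
translate([0, -2750, 0]) house_frame();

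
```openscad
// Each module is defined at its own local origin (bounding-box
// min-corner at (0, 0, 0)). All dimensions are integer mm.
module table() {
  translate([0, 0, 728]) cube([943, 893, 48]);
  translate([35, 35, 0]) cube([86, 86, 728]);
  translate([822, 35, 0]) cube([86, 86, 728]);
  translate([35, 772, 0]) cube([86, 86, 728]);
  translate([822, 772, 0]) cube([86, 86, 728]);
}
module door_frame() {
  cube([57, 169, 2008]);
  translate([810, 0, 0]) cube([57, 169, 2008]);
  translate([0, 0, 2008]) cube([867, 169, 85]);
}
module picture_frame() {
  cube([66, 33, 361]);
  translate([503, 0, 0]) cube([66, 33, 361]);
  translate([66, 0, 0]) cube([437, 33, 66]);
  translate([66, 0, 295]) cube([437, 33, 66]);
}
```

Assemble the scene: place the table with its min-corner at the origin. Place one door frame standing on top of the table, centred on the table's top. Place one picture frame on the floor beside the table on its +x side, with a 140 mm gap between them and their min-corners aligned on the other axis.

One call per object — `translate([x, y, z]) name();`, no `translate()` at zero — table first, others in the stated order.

table();
translate([38, 362, 776]) door_frame();
translate([1083, 0, 0]) picture_frame();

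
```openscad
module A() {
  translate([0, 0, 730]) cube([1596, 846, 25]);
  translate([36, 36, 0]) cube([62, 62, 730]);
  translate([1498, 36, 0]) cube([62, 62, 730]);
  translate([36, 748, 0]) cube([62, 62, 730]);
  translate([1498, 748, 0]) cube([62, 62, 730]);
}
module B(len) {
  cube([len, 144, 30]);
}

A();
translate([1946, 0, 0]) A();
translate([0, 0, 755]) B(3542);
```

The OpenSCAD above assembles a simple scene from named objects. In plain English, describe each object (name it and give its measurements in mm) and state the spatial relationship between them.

A is a rectangular dining table. The top is 1596×846×25 mm with its upper surface at z = 755 mm. It stands on four 62×62 mm square legs, each inset 36 mm from the nearest pair of top edges, running from the floor to the underside of the top.

B is a rectangular beam 3542 mm long (x), 144 mm deep (y), 30 mm thick (z).

The beam spans the tops of two tables placed 350 mm apart, resting at z = 755 mm.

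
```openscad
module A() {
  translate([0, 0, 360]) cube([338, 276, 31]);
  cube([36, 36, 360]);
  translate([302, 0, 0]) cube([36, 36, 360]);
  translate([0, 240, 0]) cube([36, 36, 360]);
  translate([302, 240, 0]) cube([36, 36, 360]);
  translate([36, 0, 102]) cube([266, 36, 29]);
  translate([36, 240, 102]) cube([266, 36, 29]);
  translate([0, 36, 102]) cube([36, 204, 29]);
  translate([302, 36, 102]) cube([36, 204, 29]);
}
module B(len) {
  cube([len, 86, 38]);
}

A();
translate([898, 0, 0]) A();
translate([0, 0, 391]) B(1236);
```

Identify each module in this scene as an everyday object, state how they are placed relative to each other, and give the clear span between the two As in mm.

Second stool starts at x = 898; first ends at x = 338; clear span = 898 − 338 = 560 mm.

A is a stool. B is a beam. A beam spans the tops of two stools. The clear span between the two stools is 560 mm.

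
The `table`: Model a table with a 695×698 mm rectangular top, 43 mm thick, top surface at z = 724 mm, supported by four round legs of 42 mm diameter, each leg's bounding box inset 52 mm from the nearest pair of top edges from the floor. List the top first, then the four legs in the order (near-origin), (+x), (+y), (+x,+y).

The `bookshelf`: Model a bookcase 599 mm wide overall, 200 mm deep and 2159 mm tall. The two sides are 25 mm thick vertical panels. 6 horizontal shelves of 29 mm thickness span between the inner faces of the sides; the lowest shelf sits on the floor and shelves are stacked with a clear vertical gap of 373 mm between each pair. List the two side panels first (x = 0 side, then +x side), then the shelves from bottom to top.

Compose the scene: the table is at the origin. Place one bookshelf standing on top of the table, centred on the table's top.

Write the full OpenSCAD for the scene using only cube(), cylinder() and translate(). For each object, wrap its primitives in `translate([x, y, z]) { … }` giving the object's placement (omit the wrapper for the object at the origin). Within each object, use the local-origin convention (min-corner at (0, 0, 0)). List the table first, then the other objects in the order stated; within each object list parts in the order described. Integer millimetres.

translate([0, 0, 681]) cube([695, 698, 43]);
translate([73, 73, 0]) cylinder(h = 681, r = 21);
translate([622, 73, 0]) cylinder(h = 681, r = 21);
translate([73, 625, 0]) cylinder(h = 681, r = 21);
translate([622, 625, 0]) cylinder(h = 681, r = 21);
translate([48, 249, 724]) {
  cube([25, 200, 2159]);
  translate([574, 0, 0]) cube([25, 200, 2159]);
  translate([25, 0, 0]) cube([549, 200, 29]);
  translate([25, 0, 402]) cube([549, 200, 29]);
  translate([25, 0, 804]) cube([549, 200, 29]);
  translate([25, 0, 1206]) cube([549, 200, 29]);
  translate([25, 0, 1608]) cube([549, 200, 29]);
  translate([25, 0, 2010]) cube([549, 200, 29]);
}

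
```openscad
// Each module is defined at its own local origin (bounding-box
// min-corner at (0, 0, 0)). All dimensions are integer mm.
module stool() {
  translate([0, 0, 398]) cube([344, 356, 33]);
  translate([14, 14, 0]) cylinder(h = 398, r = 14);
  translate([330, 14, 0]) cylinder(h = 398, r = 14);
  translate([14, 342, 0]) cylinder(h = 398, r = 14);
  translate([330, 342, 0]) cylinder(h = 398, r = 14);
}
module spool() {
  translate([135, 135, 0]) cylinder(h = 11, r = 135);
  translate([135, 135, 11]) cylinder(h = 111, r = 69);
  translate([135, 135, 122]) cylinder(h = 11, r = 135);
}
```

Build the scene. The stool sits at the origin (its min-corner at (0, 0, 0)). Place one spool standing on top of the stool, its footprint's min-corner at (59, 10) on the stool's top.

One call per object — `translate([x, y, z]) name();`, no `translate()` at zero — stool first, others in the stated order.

stool();
translate([59, 10, 431]) spool();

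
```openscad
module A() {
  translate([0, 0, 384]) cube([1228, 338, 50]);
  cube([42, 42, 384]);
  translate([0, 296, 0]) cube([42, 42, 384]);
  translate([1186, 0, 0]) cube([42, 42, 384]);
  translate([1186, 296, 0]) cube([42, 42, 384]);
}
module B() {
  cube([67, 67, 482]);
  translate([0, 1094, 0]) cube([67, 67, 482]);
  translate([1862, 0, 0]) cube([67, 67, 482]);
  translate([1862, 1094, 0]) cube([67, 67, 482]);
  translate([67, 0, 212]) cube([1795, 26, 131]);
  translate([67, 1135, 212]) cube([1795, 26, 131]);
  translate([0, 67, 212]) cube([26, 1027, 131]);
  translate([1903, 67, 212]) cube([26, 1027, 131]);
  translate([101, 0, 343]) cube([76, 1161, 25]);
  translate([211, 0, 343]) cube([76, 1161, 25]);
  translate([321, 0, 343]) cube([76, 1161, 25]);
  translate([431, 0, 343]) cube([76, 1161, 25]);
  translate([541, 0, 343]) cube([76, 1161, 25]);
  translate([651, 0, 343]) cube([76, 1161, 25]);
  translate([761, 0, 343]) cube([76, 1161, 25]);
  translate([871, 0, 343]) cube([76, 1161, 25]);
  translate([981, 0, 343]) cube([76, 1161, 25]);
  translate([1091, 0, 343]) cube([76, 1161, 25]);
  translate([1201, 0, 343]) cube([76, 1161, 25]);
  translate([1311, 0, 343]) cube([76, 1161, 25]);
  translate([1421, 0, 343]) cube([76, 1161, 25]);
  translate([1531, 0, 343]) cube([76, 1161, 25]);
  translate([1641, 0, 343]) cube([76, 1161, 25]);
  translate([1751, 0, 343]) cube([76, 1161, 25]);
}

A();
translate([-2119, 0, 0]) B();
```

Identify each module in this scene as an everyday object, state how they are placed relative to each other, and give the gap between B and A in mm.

A is a bench. B is a bed frame. The bed frame is on the floor beside the bench on its −x side. The gap between the bed frame and the bench is 190 mm.

The bed frame's nearest face is 190 mm from the bench's −x face.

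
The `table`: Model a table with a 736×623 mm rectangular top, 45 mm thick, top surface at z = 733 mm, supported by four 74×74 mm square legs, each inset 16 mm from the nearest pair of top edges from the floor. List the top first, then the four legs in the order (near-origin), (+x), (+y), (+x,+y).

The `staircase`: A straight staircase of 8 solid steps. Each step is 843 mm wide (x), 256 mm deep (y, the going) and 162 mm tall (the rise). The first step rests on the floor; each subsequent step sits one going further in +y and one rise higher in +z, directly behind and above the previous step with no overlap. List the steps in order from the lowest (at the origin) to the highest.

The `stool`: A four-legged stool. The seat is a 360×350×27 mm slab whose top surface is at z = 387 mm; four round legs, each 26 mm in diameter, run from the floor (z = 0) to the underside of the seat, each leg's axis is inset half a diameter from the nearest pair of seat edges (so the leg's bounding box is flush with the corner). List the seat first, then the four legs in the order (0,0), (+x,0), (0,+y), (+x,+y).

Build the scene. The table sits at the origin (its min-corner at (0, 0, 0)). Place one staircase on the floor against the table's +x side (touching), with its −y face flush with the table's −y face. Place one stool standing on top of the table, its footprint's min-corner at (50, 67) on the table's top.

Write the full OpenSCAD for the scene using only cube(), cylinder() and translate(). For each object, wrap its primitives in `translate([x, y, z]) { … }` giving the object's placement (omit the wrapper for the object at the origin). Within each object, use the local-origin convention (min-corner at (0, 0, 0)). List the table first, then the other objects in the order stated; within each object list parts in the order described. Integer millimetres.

translate([0, 0, 688]) cube([736, 623, 45]);
translate([16, 16, 0]) cube([74, 74, 688]);
translate([646, 16, 0]) cube([74, 74, 688]);
translate([16, 533, 0]) cube([74, 74, 688]);
translate([646, 533, 0]) cube([74, 74, 688]);
translate([736, 0, 0]) {
  cube([843, 256, 162]);
  translate([0, 256, 162]) cube([843, 256, 162]);
  translate([0, 512, 324]) cube([843, 256, 162]);
  translate([0, 768, 486]) cube([843, 256, 162]);
  translate([0, 1024, 648]) cube([843, 256, 162]);
  translate([0, 1280, 810]) cube([843, 256, 162]);
  translate([0, 1536, 972]) cube([843, 256, 162]);
  translate([0, 1792, 1134]) cube([843, 256, 162]);
}
translate([50, 67, 733]) {
  translate([0, 0, 360]) cube([360, 350, 27]);
  translate([13, 13, 0]) cylinder(h = 360, r = 13);
  translate([347, 13, 0]) cylinder(h = 360, r = 13);
  translate([13, 337, 0]) cylinder(h = 360, r = 13);
  translate([347, 337, 0]) cylinder(h = 360, r = 13);
}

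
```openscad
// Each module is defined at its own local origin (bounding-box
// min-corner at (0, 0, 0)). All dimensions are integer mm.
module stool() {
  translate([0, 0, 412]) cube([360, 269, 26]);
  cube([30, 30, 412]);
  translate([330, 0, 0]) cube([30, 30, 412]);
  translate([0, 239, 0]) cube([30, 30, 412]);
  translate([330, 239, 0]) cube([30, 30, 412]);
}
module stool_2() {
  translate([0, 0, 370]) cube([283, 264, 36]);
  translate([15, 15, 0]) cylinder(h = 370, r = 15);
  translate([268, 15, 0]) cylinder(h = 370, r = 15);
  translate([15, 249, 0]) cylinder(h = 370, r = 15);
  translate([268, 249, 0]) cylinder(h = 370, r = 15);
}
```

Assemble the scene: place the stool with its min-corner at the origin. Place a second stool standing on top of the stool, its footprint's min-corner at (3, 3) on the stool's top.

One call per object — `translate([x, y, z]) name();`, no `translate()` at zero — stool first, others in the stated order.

stool();
translate([3, 3, 438]) stool_2();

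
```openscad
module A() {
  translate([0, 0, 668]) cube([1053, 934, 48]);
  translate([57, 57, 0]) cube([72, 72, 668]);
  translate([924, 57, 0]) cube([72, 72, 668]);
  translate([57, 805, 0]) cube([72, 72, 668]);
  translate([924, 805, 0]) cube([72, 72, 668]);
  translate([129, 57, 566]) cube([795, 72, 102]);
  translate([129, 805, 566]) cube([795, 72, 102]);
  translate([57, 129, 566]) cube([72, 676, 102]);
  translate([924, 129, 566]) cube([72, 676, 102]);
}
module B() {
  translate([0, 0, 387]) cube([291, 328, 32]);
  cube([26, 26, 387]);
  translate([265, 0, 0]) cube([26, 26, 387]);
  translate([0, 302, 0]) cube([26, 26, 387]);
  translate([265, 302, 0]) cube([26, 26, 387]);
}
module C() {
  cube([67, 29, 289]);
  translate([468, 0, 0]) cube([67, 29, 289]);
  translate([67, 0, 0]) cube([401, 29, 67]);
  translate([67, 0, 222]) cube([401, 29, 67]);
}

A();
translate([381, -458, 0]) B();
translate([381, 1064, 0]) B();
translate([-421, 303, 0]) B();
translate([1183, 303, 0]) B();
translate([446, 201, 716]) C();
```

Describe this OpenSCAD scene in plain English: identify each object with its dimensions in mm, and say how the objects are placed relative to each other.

A is a rectangular dining table. The top is 1053×934×48 mm with its upper surface at z = 716 mm. It stands on four 72×72 mm square legs, each inset 57 mm from the nearest pair of top edges, running from the floor to the underside of the top. Four apron rails, 72 mm thick and 102 mm tall, run between adjacent legs with their top edges flush with the underside of the top and their outer faces flush with the legs' outer faces.

B is a four-legged stool. The seat is 291×328 mm, 32 mm thick, top at z = 419 mm. It stands on four square legs, each 26×26 mm in cross-section, from z = 0 to the seat underside, each flush with a corner of the seat.

C is a picture frame with a 401×155 mm rectangular opening (x by z) and a uniform 67 mm border on every side. Frame depth is 29 mm along y. It is built from two vertical stiles running the full outside height and two horizontal rails spanning the gap between the stiles.

Four stools sit around the table at the −y, +y, −x, +x sides. The picture frame is on top of the table.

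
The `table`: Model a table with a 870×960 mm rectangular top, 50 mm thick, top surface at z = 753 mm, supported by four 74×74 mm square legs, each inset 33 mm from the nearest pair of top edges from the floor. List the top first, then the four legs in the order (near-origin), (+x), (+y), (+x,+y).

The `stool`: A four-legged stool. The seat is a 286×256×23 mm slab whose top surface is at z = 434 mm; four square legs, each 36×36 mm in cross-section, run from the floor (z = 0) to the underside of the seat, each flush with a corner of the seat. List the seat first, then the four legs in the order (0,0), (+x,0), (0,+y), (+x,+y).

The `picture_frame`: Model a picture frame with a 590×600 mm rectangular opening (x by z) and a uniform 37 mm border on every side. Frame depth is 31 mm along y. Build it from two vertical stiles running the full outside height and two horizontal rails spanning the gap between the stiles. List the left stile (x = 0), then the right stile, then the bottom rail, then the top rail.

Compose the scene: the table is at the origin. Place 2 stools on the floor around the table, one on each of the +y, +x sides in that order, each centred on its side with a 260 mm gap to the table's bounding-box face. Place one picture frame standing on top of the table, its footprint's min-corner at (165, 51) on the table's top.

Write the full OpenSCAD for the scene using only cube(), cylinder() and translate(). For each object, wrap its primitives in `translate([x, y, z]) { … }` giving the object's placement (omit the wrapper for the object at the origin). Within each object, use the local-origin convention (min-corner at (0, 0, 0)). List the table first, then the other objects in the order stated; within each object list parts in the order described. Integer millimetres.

translate([0, 0, 703]) cube([870, 960, 50]);
translate([33, 33, 0]) cube([74, 74, 703]);
translate([763, 33, 0]) cube([74, 74, 703]);
translate([33, 853, 0]) cube([74, 74, 703]);
translate([763, 853, 0]) cube([74, 74, 703]);
translate([292, 1220, 0]) {
  translate([0, 0, 411]) cube([286, 256, 23]);
  cube([36, 36, 411]);
  translate([250, 0, 0]) cube([36, 36, 411]);
  translate([0, 220, 0]) cube([36, 36, 411]);
  translate([250, 220, 0]) cube([36, 36, 411]);
}
translate([1130, 352, 0]) {
  translate([0, 0, 411]) cube([286, 256, 23]);
  cube([36, 36, 411]);
  translate([250, 0, 0]) cube([36, 36, 411]);
  translate([0, 220, 0]) cube([36, 36, 411]);
  translate([250, 220, 0]) cube([36, 36, 411]);
}
translate([165, 51, 753]) {
  cube([37, 31, 674]);
  translate([627, 0, 0]) cube([37, 31, 674]);
  translate([37, 0, 0]) cube([590, 31, 37]);
  translate([37, 0, 637]) cube([590, 31, 37]);
}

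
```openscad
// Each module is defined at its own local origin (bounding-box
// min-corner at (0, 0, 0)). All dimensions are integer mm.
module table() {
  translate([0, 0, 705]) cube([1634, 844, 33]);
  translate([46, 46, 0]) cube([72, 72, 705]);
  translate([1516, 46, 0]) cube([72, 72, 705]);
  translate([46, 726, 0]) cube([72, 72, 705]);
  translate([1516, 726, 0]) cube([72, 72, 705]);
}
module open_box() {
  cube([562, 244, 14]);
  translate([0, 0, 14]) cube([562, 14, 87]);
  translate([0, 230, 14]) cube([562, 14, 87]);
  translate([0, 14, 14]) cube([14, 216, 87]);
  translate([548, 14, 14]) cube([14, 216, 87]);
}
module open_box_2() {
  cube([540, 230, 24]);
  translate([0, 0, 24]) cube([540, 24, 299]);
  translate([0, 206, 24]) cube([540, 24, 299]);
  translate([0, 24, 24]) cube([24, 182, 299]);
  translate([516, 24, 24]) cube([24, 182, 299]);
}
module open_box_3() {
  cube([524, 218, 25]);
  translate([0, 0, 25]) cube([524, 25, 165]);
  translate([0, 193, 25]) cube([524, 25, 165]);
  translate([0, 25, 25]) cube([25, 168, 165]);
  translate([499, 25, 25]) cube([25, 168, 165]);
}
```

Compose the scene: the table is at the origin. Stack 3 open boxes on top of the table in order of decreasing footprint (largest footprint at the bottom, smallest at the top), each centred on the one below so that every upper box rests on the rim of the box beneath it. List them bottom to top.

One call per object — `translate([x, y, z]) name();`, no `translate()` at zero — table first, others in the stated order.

table();
translate([536, 300, 738]) open_box();
translate([547, 307, 839]) open_box_2();
translate([555, 313, 1162]) open_box_3();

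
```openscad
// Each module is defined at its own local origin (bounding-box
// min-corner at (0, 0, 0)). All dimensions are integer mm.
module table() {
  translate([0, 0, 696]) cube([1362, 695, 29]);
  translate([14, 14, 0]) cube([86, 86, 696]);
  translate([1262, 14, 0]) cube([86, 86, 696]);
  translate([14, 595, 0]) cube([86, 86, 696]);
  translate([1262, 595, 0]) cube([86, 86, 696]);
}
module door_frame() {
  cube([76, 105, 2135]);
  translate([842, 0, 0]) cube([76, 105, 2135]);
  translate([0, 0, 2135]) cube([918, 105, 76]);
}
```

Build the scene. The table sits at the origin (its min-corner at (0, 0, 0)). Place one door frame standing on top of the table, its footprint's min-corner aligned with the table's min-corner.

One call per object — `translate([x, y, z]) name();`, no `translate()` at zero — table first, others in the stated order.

table();
translate([0, 0, 725]) door_frame();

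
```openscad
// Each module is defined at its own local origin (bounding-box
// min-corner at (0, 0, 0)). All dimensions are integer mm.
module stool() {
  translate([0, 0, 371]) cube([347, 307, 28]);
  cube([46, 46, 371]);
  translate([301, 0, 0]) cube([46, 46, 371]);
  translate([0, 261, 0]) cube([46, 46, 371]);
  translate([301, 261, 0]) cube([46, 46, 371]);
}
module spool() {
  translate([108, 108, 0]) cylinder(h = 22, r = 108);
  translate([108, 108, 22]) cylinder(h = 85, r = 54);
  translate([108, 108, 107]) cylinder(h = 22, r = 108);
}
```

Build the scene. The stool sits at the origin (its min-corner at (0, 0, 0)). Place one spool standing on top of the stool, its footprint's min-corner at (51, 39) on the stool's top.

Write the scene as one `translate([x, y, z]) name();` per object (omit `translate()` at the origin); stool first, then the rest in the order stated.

stool();
translate([51, 39, 399]) spool();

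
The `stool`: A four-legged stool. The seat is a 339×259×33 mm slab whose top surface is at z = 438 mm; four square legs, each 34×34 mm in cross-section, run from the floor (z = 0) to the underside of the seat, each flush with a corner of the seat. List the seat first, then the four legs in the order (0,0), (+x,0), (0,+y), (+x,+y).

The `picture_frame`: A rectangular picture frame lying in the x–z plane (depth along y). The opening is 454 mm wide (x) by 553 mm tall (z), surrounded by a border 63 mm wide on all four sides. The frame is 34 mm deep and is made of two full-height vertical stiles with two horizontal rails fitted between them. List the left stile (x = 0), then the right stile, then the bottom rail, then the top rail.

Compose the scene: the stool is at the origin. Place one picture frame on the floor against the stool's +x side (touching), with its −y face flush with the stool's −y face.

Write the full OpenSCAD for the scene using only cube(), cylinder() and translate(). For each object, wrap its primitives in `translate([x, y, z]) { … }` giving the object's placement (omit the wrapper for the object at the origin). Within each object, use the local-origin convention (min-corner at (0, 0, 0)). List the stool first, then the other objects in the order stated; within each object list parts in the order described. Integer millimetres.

translate([0, 0, 405]) cube([339, 259, 33]);
cube([34, 34, 405]);
translate([305, 0, 0]) cube([34, 34, 405]);
translate([0, 225, 0]) cube([34, 34, 405]);
translate([305, 225, 0]) cube([34, 34, 405]);
translate([339, 0, 0]) {
  cube([63, 34, 679]);
  translate([517, 0, 0]) cube([63, 34, 679]);
  translate([63, 0, 0]) cube([454, 34, 63]);
  translate([63, 0, 616]) cube([454, 34, 63]);
}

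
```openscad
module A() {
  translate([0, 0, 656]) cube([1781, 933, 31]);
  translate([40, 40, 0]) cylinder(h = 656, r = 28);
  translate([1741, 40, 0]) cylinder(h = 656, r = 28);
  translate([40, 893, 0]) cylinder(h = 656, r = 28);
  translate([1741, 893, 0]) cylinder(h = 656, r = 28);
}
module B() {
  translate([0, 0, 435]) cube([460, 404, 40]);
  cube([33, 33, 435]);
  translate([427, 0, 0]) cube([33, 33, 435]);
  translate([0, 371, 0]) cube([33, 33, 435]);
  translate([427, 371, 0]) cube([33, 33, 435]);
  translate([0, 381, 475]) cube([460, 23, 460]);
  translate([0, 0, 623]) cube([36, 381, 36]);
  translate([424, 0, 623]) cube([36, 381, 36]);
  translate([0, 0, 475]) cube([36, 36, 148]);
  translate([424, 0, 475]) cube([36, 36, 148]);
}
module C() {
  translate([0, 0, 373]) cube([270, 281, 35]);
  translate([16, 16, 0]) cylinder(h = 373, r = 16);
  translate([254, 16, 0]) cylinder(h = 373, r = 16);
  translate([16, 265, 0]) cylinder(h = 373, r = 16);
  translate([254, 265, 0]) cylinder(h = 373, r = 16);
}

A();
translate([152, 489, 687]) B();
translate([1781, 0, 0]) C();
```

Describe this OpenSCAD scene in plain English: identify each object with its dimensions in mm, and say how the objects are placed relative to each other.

A is a rectangular dining table. The top is 1781×933×31 mm with its upper surface at z = 687 mm. It stands on four round legs of 56 mm diameter, each leg's bounding box inset 12 mm from the nearest pair of top edges, running from the floor to the underside of the top.

B is a chair. The seat is a 460×404×40 mm slab with its top at z = 475 mm, on four 33×33 mm corner legs (flush with the seat edges, standing on z = 0). A flat backrest 23 mm thick, 460 mm tall, spans the full seat width and rises from the seat top along its +y edge, rear face flush with the rear of the seat. Two armrests of 36×36 mm section run along each side from the seat's front edge to the front of the backrest, top faces 184 mm above the seat top and outer faces flush with the seat's x-edges; a 36×36 mm post under the front of each armrest stands on the seat at the front corner.

C is a simple wooden stool: a rectangular seat 270 mm (x) by 281 mm (y), 35 mm thick, top face at z = 408 mm, on four round legs, each 32 mm in diameter. The legs rest on z = 0, each leg's axis is inset half a diameter from the nearest pair of seat edges (so the leg's bounding box is flush with the corner).

The chair is on top of the table. The stool is against the table's +x side, with their −y faces flush.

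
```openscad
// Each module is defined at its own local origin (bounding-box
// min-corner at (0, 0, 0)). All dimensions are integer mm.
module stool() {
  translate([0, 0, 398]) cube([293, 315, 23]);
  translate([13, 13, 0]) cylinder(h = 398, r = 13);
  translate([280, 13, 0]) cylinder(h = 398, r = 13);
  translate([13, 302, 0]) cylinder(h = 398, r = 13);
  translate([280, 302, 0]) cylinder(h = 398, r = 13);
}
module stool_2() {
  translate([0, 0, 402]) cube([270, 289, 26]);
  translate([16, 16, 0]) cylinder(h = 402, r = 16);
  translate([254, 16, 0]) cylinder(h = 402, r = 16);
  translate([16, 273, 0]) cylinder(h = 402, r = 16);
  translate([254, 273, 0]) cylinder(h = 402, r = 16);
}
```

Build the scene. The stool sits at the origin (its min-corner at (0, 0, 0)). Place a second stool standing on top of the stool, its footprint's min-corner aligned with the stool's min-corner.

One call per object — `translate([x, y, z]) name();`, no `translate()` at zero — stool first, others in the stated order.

stool();
translate([0, 0, 421]) stool_2();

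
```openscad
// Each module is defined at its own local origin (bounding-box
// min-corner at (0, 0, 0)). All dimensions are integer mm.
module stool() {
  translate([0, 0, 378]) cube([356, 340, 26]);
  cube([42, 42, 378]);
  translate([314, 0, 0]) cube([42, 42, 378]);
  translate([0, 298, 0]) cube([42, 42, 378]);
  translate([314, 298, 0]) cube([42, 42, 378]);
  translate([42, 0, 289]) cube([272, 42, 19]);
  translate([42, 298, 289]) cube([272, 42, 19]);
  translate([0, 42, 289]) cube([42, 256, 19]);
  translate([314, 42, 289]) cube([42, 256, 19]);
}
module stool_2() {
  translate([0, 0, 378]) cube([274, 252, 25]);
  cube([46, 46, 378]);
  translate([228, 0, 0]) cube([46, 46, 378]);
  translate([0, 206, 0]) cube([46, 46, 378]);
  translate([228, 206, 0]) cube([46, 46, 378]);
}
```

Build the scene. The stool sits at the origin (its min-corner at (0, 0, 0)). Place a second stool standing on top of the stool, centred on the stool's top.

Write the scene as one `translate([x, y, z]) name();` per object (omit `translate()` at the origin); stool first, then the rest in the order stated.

stool();
translate([41, 44, 404]) stool_2();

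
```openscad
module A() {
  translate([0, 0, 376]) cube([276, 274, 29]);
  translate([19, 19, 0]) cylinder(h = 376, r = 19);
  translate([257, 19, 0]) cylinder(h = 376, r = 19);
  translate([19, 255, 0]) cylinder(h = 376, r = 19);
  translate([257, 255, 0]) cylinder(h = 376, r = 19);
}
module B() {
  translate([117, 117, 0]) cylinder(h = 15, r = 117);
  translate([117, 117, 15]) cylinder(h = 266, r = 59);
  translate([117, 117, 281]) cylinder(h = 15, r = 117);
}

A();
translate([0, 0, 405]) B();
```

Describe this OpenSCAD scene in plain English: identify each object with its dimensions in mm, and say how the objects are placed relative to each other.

A is a simple wooden stool: a rectangular seat 276 mm (x) by 274 mm (y), 29 mm thick, top face at z = 405 mm, on four round legs, each 38 mm in diameter. The legs rest on z = 0, each leg's axis is inset half a diameter from the nearest pair of seat edges (so the leg's bounding box is flush with the corner).

B is a spool: two coaxial disc flanges of radius 117 mm and thickness 15 mm, joined by a core cylinder of radius 59 mm and height 266 mm. The lower flange rests on z = 0 and the three cylinders share a vertical axis.

The spool is on top of the stool.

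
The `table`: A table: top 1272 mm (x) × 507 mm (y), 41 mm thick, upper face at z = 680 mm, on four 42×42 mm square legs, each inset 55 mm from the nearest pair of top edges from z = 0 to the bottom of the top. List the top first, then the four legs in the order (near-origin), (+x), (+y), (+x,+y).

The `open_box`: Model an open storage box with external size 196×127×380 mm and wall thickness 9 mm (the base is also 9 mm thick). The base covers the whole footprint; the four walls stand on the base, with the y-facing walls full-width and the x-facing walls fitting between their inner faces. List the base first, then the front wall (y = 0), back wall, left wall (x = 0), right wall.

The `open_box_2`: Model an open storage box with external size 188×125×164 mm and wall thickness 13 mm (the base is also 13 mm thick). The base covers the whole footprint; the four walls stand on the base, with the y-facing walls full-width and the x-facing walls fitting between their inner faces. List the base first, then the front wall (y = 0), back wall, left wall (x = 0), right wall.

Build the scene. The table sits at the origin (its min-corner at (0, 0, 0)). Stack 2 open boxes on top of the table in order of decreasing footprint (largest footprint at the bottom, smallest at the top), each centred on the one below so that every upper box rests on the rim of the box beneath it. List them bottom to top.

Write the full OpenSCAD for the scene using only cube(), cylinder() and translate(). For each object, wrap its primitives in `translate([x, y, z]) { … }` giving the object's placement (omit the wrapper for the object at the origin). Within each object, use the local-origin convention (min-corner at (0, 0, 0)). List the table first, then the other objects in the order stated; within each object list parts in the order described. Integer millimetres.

translate([0, 0, 639]) cube([1272, 507, 41]);
translate([55, 55, 0]) cube([42, 42, 639]);
translate([1175, 55, 0]) cube([42, 42, 639]);
translate([55, 410, 0]) cube([42, 42, 639]);
translate([1175, 410, 0]) cube([42, 42, 639]);
translate([538, 190, 680]) {
  cube([196, 127, 9]);
  translate([0, 0, 9]) cube([196, 9, 371]);
  translate([0, 118, 9]) cube([196, 9, 371]);
  translate([0, 9, 9]) cube([9, 109, 371]);
  translate([187, 9, 9]) cube([9, 109, 371]);
}
translate([542, 191, 1060]) {
  cube([188, 125, 13]);
  translate([0, 0, 13]) cube([188, 13, 151]);
  translate([0, 112, 13]) cube([188, 13, 151]);
  translate([0, 13, 13]) cube([13, 99, 151]);
  translate([175, 13, 13]) cube([13, 99, 151]);
}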